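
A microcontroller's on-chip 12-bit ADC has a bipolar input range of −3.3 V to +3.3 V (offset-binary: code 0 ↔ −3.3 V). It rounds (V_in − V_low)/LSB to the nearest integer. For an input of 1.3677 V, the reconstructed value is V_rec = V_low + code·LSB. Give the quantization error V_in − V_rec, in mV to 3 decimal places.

One LSB is 6.6 V / 4096 = 1.611 mV.
Scaled input = 2896.8029 LSBs, so code = 2897.
Code 2897 maps back to (−3.3) + 2897×0.00161133 V = 1.3680176 V.
V_in − V_rec = -0.000317578 V = -0.318 mV.

-0.318 mV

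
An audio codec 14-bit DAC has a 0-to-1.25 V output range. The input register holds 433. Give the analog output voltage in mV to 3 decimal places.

33.035 mV

LSB = 1.25 V / 2^14 = 76.29 µV.
V_out = 0 + 433 × 7.62939e-05 V = 0.0330353 V.
= 33.035 mV.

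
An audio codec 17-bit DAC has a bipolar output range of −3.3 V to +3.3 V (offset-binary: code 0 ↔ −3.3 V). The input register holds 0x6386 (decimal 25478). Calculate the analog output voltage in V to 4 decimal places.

LSB = 6.6 V / 2^17 = 50.35 µV.
Code 0x6386 = 25478 decimal.
V_out = (−3.3) + 25478 × 5.0354e-05 V = -2.01708 V.

-2.0171 V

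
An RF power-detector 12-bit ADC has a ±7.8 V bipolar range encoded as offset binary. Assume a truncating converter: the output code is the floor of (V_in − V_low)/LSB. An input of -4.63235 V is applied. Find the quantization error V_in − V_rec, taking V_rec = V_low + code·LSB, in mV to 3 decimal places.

2.709 mV

LSB = 15.6/2^12 = 3.809 mV.
(V_in − V_low)/LSB = (-4.63235 − (−7.8))/0.00380859 = 831.7112 → code 831 (floor).
Code 831 maps back to (−7.8) + 831×0.00380859 V = -4.6350586 V.
Difference: 0.00270859 V → 2.709 mV.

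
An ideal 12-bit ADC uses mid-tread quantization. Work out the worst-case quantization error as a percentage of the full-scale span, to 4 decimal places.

0.0122 %

Rounding → worst-case error = ½ LSB = V_FS/2^13, so 100/8192 = 0.012207 % of full scale.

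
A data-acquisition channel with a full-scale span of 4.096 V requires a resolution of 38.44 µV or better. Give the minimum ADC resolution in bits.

Number of steps required ≥ 4.096 V / 38.44 µV = 106555.67.
Need 2^N ≥ 106555.67; 2^16 = 65536, 2^17 = 131072.
Minimum N = 17.

17 bits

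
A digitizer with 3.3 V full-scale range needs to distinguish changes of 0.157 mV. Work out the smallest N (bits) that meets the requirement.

Number of steps required ≥ 3.3 V / 0.157 mV = 21019.11.
Need 2^N ≥ 21019.11; 2^14 = 16384, 2^15 = 32768.
Minimum N = 15.

15 bits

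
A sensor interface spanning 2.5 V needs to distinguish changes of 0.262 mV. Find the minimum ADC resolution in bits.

14 bits

Number of steps required ≥ 2.5 V / 0.262 mV = 9541.98.
Need 2^N ≥ 9541.98; 2^13 = 8192, 2^14 = 16384.
Minimum N = 14.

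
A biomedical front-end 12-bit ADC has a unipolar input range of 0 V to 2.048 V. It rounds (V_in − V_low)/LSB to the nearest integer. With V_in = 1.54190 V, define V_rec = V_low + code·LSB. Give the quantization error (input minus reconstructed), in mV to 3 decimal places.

LSB = 2.048/2^12 = 0.500 mV.
Scaled input = 3083.8000 LSBs, so code = 3084.
V_rec = 0 + 3084·0.0005 = 1.542 V.
Difference: -0.0001 V → -0.100 mV.

-0.100 mV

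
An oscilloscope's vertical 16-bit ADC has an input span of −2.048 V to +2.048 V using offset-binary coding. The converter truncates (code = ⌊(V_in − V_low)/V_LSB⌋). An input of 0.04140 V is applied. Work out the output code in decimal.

LSB = 4.096 V / 65536 = 62.50 µV.
(0.04140 − (−2.048)) / 6.25e-05 = 33430.400 LSBs.
So the output code is 33430.

code 33430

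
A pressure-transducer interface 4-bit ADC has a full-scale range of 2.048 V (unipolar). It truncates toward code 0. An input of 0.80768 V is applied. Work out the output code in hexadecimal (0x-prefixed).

LSB = 2.048 V / 16 = 128.000 mV.
(V_in − V_low)/LSB = (0.80768 − 0) / 0.128 = 6.310.
Floor → code 6.
In hexadecimal (0x-prefixed): 0x6.

code 0x6 (decimal 6)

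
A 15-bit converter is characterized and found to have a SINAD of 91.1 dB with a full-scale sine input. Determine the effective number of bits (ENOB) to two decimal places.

ENOB = (SINAD − 1.76) / 6.02 = (91.1 − 1.76)/6.02 = 14.841.

14.84 bits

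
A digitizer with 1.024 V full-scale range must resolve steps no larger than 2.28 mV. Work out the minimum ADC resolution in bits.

Number of steps required ≥ 1.024 V / 2.28 mV = 449.12.
Need 2^N ≥ 449.12; 2^8 = 256, 2^9 = 512.
Minimum N = 9.

9 bits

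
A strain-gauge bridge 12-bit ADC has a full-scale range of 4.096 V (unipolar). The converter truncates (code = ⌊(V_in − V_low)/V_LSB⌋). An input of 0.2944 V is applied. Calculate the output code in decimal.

code 294

With 4096 levels over 4.096 V, one step is 1.000 mV.
(V_in − V_low)/LSB = (0.2944 − 0) / 0.001 = 294.400.
⌊·⌋(294.400) = 294.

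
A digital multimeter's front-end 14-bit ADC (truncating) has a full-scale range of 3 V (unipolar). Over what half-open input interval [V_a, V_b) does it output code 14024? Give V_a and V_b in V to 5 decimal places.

[2.56787 V, 2.56805 V)

LSB = 3/2^14 = 183.11 µV.
V_a = V_low + 14024·LSB = 2.56787 V; V_b = V_low + 14025·LSB = 2.56805 V.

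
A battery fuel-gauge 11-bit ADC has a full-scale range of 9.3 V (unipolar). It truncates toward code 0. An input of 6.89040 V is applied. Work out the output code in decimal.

Full-scale span = 9.3 V; LSB = 9.3/2^11 = 4.541 mV.
Input sits at 1517.370 steps above V_low.
Floor → code 1517.

code 1517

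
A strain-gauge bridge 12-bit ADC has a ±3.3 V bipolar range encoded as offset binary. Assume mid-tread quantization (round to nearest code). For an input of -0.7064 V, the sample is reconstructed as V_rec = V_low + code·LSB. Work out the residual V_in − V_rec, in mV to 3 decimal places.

LSB = 6.6/2^12 = 1.611 mV.
(-0.7064 − (−3.3))/0.00161133 = 1609.6039; round gives code 1610.
Reconstructed: -0.70576172 V.
Error = -0.7064 − (−0.70576172) = -0.000638281 V = -0.638 mV.

-0.638 mV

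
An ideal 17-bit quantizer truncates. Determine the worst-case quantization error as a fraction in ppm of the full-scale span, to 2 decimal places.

Truncating → worst-case error = 1 LSB = V_FS/2^17, so 1e+06/131072 = 7.62939 ppm of full scale.

7.63 ppm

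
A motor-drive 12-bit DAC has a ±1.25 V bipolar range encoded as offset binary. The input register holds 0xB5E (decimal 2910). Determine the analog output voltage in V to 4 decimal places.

0.5261 V

LSB = 2.5 V / 2^12 = 0.610 mV.
Code 0xB5E = 2910 decimal.
V_out = (−1.25) + 2910 × 0.000610352 V = 0.526123 V.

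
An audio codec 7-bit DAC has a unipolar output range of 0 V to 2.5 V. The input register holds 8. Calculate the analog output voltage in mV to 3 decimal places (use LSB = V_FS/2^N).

156.250 mV

LSB = 2.5 V / 2^7 = 19.531 mV.
V_out = 0 + 8 × 0.0195312 V = 0.15625 V.
= 156.250 mV.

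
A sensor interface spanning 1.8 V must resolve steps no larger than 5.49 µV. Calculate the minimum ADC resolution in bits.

Number of steps required ≥ 1.8 V / 5.49 µV = 327868.85.
Need 2^N ≥ 327868.85; 2^18 = 262144, 2^19 = 524288.
Minimum N = 19.

19 bits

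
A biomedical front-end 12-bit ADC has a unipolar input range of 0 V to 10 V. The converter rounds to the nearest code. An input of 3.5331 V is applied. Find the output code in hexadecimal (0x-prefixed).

LSB = 10 V / 4096 = 2.441 mV.
Input sits at 1447.158 steps above V_low.
round(1447.158) = 1447.
In hexadecimal (0x-prefixed): 0x5A7.

code 0x5A7 (decimal 1447)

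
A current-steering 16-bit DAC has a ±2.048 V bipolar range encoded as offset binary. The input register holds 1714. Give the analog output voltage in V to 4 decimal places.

LSB = 4.096 V / 2^16 = 62.50 µV.
V_out = (−2.048) + 1714 × 6.25e-05 V = -1.94087 V.

-1.9409 V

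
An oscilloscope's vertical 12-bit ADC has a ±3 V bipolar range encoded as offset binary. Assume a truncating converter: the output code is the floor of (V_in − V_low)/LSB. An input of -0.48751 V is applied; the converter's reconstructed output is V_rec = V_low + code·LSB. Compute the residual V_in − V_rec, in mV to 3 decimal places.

0.283 mV

Step size: 6 V ÷ 2^12 = 1.465 mV.
(V_in − V_low)/LSB = (-0.48751 − (−3))/0.00146484 = 1715.1932 → code 1715 (floor).
V_rec = (−3) + 1715·0.00146484 = -0.48779297 V.
V_in − V_rec = 0.000282969 V = 0.283 mV.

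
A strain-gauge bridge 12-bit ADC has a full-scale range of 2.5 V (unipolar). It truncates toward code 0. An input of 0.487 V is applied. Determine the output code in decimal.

code 797

LSB = 2.5 V / 4096 = 0.610 mV.
Input sits at 797.901 steps above V_low.
⌊·⌋(797.901) = 797.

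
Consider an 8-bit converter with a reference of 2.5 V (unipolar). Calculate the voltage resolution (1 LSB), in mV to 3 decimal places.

Full-scale span = 2.5 V.
LSB = 2.5 / 2^8 = 2.5 / 256 = 0.00976562 V = 9.766 mV.

9.766 mV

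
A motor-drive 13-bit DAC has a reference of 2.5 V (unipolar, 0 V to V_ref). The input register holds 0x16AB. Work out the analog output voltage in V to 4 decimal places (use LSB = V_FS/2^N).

LSB = 2.5 V / 2^13 = 305.18 µV.
Code 0x16AB = 5803 decimal.
V_out = 0 + 5803 × 0.000305176 V = 1.77094 V.

1.7709 V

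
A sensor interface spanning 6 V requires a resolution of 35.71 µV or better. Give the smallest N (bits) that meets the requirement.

Number of steps required ≥ 6 V / 35.71 µV = 168020.16.
Need 2^N ≥ 168020.16; 2^17 = 131072, 2^18 = 262144.
Minimum N = 18.

18 bits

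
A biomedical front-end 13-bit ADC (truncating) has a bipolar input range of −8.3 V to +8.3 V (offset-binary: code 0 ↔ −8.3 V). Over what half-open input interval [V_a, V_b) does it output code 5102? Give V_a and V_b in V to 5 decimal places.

LSB = 16.6/2^13 = 2.026 mV.
V_a = V_low + 5102·LSB = 2.03853 V; V_b = V_low + 5103·LSB = 2.04055 V.

[2.03853 V, 2.04055 V)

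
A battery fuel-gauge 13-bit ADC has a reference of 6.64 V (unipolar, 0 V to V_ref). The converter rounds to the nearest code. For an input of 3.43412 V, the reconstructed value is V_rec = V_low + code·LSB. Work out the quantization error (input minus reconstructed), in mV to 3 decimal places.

One LSB is 6.64 V / 8192 = 0.811 mV.
Scaled input = 4236.7938 LSBs, so code = 4237.
Reconstructed: 3.4342871 V.
Error = 3.43412 − 3.4342871 = -0.000167109 V = -0.167 mV.

-0.167 mV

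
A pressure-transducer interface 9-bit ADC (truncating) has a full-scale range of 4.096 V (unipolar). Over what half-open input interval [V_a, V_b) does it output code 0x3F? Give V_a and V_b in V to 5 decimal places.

[0.50400 V, 0.51200 V)

LSB = 4.096/2^9 = 8.000 mV.
Code 0x3F = 63 decimal.
V_a = V_low + 63·LSB = 0.504 V; V_b = V_low + 64·LSB = 0.512 V.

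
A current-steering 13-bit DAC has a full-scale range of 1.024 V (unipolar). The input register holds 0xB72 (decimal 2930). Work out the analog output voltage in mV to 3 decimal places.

LSB = 1.024 V / 2^13 = 125.00 µV.
Code 0xB72 = 2930 decimal.
V_out = 0 + 2930 × 0.000125 V = 0.36625 V.
= 366.250 mV.

366.250 mV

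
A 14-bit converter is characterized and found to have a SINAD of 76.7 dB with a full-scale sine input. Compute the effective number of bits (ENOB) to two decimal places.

ENOB = (SINAD − 1.76) / 6.02 = (76.7 − 1.76)/6.02 = 12.449.

12.45 bits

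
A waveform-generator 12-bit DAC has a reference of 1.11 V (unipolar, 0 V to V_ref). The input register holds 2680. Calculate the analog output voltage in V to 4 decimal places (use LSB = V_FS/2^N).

0.7263 V

LSB = 1.11 V / 2^12 = 271.00 µV.
V_out = 0 + 2680 × 0.000270996 V = 0.72627 V.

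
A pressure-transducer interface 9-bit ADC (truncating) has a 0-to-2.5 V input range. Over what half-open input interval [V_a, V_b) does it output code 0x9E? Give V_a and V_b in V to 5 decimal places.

[0.77148 V, 0.77637 V)

LSB = 2.5/2^9 = 4.883 mV.
Code 0x9E = 158 decimal.
V_a = V_low + 158·LSB = 0.771484 V; V_b = V_low + 159·LSB = 0.776367 V.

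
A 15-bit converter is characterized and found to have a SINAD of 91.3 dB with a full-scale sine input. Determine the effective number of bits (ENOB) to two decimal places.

14.87 bits

ENOB = (SINAD − 1.76) / 6.02 = (91.3 − 1.76)/6.02 = 14.874.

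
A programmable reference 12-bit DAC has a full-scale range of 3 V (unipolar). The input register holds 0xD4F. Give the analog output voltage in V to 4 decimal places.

LSB = 3 V / 2^12 = 0.732 mV.
Code 0xD4F = 3407 decimal.
V_out = 0 + 3407 × 0.000732422 V = 2.49536 V.

2.4954 V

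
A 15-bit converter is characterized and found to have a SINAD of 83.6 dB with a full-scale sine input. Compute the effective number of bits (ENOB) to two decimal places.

ENOB = (SINAD − 1.76) / 6.02 = (83.6 − 1.76)/6.02 = 13.595.

13.59 bits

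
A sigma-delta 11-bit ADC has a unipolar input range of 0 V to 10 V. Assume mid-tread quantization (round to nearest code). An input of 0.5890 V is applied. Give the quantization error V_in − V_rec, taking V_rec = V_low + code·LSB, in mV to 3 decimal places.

-1.820 mV

Step size: 10 V ÷ 2^11 = 4.883 mV.
(0.5890 − 0)/0.00488281 = 120.6272; round gives code 121.
Reconstructed: 0.59082031 V.
V_in − V_rec = -0.00182031 V = -1.820 mV.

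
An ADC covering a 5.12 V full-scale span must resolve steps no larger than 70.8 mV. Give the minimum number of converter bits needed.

Number of steps required ≥ 5.12 V / 70.8 mV = 72.32.
Need 2^N ≥ 72.32; 2^6 = 64, 2^7 = 128.
Minimum N = 7.

7 bits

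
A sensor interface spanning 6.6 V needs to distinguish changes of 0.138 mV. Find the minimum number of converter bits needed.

Number of steps required ≥ 6.6 V / 0.138 mV = 47826.09.
Need 2^N ≥ 47826.09; 2^15 = 32768, 2^16 = 65536.
Minimum N = 16.

16 bits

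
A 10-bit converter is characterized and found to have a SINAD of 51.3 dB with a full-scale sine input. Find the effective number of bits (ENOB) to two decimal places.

8.23 bits

ENOB = (SINAD − 1.76) / 6.02 = (51.3 − 1.76)/6.02 = 8.229.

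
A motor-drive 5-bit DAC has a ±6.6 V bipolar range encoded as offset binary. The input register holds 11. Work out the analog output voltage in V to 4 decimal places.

-2.0625 V

LSB = 13.2 V / 2^5 = 412.500 mV.
V_out = (−6.6) + 11 × 0.4125 V = -2.0625 V.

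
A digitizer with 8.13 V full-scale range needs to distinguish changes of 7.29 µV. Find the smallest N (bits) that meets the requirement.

Number of steps required ≥ 8.13 V / 7.29 µV = 1115226.34.
Need 2^N ≥ 1115226.34; 2^20 = 1048576, 2^21 = 2097152.
Minimum N = 21.

21 bits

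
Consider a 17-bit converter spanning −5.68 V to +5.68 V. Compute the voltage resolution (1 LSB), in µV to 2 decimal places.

86.67 µV

Full-scale span = 11.36 V.
LSB = 11.36 / 2^17 = 11.36 / 131072 = 8.66699e-05 V = 86.67 µV.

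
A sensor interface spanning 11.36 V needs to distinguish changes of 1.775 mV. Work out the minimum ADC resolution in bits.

Number of steps required ≥ 11.36 V / 1.775 mV = 6400.00.
Need 2^N ≥ 6400.00; 2^12 = 4096, 2^13 = 8192.
Minimum N = 13.

13 bits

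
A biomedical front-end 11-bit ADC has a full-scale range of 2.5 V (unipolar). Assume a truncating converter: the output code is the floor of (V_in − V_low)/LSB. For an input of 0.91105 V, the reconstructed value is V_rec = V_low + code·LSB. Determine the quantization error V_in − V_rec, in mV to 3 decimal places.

0.405 mV

One LSB is 2.5 V / 2048 = 1.221 mV.
Scaled input = 746.3322 LSBs, so code = 746.
Code 746 maps back to 0 + 746×0.0012207 V = 0.91064453 V.
Difference: 0.000405469 V → 0.405 mV.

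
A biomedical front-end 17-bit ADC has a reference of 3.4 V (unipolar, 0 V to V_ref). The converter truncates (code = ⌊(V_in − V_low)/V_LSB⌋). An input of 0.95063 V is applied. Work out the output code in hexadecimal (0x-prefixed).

code 0x8F27 (decimal 36647)

LSB = 3.4 V / 131072 = 25.94 µV.
(V_in − V_low)/LSB = (0.95063 − 0) / 2.59399e-05 = 36647.346.
⌊·⌋(36647.346) = 36647.
In hexadecimal (0x-prefixed): 0x8F27.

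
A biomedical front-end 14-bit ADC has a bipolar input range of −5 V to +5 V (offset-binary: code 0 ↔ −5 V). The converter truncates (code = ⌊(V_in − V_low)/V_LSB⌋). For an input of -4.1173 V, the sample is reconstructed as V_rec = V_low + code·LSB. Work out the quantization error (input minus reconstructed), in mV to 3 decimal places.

One LSB is 10 V / 16384 = 0.610 mV.
Scaled input = 1446.2157 LSBs, so code = 1446.
Reconstructed: -4.1174316 V.
V_in − V_rec = 0.000131641 V = 0.132 mV.

0.132 mV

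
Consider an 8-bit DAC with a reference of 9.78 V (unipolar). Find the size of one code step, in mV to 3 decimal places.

Full-scale span = 9.78 V.
LSB = 9.78 / 2^8 = 9.78 / 256 = 0.0382031 V = 38.203 mV.

38.203 mV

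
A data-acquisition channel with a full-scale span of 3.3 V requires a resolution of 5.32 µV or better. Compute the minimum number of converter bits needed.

Number of steps required ≥ 3.3 V / 5.32 µV = 620300.75.
Need 2^N ≥ 620300.75; 2^19 = 524288, 2^20 = 1048576.
Minimum N = 20.

20 bits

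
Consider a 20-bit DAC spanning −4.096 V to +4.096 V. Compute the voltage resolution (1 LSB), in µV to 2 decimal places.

Full-scale span = 8.192 V.
LSB = 8.192 / 2^20 = 8.192 / 1048576 = 7.8125e-06 V = 7.81 µV.

7.81 µV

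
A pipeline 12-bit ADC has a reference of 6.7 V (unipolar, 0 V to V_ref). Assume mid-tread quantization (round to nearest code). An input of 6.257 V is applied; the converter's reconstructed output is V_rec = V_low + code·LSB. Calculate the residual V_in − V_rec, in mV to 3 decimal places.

0.286 mV

Step size: 6.7 V ÷ 2^12 = 1.636 mV.
(V_in − V_low)/LSB = (6.257 − 0)/0.00163574 = 3825.1749 → code 3825 (round).
Reconstructed: 6.2567139 V.
Difference: 0.000286133 V → 0.286 mV.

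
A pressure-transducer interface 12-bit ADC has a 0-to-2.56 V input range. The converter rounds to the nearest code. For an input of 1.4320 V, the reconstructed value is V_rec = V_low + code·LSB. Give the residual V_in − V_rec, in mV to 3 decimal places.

0.125 mV

LSB = 2.56/2^12 = 0.625 mV.
(1.4320 − 0)/0.000625 = 2291.2000; round gives code 2291.
V_rec = 0 + 2291·0.000625 = 1.431875 V.
Difference: 0.000125 V → 0.125 mV.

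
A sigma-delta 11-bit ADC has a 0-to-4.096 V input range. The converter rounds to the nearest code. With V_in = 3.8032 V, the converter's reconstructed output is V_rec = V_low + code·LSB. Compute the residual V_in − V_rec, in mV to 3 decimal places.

-0.800 mV

LSB = 4.096/2^11 = 2.000 mV.
(3.8032 − 0)/0.002 = 1901.6000; round gives code 1902.
Reconstructed: 3.804 V.
Error = 3.8032 − 3.804 = -0.0008 V = -0.800 mV.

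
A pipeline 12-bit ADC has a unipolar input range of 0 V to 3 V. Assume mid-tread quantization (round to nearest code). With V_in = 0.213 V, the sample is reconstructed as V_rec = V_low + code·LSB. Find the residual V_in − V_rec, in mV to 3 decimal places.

-0.135 mV

Step size: 3 V ÷ 2^12 = 0.732 mV.
Scaled input = 290.8160 LSBs, so code = 291.
Code 291 maps back to 0 + 291×0.000732422 V = 0.21313477 V.
V_in − V_rec = -0.000134766 V = -0.135 mV.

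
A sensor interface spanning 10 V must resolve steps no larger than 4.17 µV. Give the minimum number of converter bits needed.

Number of steps required ≥ 10 V / 4.17 µV = 2398081.53.
Need 2^N ≥ 2398081.53; 2^21 = 2097152, 2^22 = 4194304.
Minimum N = 22.

22 bits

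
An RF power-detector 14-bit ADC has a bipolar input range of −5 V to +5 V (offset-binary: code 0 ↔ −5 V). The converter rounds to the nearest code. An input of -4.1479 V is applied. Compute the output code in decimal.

code 1396

LSB = 10 V / 16384 = 0.610 mV.
(-4.1479 − (−5)) / 0.000610352 = 1396.081 LSBs.
So the output code is 1396.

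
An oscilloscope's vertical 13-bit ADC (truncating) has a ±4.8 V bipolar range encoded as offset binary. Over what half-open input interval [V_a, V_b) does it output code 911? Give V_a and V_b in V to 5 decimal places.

[-3.73242 V, -3.73125 V)

LSB = 9.6/2^13 = 1.172 mV.
V_a = V_low + 911·LSB = -3.73242 V; V_b = V_low + 912·LSB = -3.73125 V.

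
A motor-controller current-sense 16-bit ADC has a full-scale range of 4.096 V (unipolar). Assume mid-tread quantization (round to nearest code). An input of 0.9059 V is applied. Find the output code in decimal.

code 14494

Full-scale span = 4.096 V; LSB = 4.096/2^16 = 62.50 µV.
Input sits at 14494.400 steps above V_low.
So the output code is 14494.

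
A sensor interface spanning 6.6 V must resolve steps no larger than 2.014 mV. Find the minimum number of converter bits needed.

12 bits

Number of steps required ≥ 6.6 V / 2.014 mV = 3277.06.
Need 2^N ≥ 3277.06; 2^11 = 2048, 2^12 = 4096.
Minimum N = 12.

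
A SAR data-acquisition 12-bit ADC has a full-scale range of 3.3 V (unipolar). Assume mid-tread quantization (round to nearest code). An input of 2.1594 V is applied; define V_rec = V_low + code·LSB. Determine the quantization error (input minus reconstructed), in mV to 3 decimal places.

0.220 mV

LSB = 3.3/2^12 = 0.806 mV.
(2.1594 − 0)/0.000805664 = 2680.2735; round gives code 2680.
Code 2680 maps back to 0 + 2680×0.000805664 V = 2.1591797 V.
V_in − V_rec = 0.000220312 V = 0.220 mV.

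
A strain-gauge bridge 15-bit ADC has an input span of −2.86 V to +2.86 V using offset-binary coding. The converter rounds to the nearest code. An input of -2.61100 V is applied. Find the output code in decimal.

LSB = 5.72 V / 32768 = 174.56 µV.
(-2.61100 − (−2.86)) / 0.000174561 = 1426.439 LSBs.
Round → code 1426.

code 1426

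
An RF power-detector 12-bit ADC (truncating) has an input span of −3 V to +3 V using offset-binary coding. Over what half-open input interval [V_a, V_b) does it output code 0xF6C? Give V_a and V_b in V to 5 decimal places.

LSB = 6/2^12 = 1.465 mV.
Code 0xF6C = 3948 decimal.
V_a = V_low + 3948·LSB = 2.7832 V; V_b = V_low + 3949·LSB = 2.78467 V.

[2.78320 V, 2.78467 V)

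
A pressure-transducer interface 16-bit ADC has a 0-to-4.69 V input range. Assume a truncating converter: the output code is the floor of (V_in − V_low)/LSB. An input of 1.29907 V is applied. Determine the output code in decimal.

code 18152

With 65536 levels over 4.69 V, one step is 71.56 µV.
(V_in − V_low)/LSB = (1.29907 − 0) / 7.15637e-05 = 18152.634.
Floor → code 18152.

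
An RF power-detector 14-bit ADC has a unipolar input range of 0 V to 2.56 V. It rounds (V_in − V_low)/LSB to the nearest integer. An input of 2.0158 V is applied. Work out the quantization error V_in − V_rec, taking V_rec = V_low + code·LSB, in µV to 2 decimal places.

18.75 µV

One LSB is 2.56 V / 16384 = 156.25 µV.
(2.0158 − 0)/0.00015625 = 12901.1200; round gives code 12901.
Reconstructed: 2.0157812 V.
V_in − V_rec = 1.875e-05 V = 18.75 µV.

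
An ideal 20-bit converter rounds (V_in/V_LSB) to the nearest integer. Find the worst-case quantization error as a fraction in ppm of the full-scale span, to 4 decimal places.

0.4768 ppm

Rounding → worst-case error = ½ LSB = V_FS/2^21, so 1e+06/2097152 = 0.476837 ppm of full scale.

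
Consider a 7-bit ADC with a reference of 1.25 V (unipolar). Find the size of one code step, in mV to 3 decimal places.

9.766 mV

Full-scale span = 1.25 V.
LSB = 1.25 / 2^7 = 1.25 / 128 = 0.00976562 V = 9.766 mV.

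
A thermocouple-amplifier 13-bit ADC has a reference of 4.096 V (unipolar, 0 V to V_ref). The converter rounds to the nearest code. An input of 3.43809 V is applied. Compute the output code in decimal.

code 6876

Full-scale span = 4.096 V; LSB = 4.096/2^13 = 0.500 mV.
Input sits at 6876.180 steps above V_low.
So the output code is 6876.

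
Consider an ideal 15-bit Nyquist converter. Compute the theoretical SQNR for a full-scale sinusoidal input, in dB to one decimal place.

SNR ≈ 6.02·N + 1.76 dB = 6.02·15 + 1.76 = 92.06 dB.

92.1 dB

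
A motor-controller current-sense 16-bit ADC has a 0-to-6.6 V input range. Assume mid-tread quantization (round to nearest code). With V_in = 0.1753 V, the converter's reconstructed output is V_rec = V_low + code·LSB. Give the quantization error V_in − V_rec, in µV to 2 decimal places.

One LSB is 6.6 V / 65536 = 100.71 µV.
Scaled input = 1740.6759 LSBs, so code = 1741.
Code 1741 maps back to 0 + 1741×0.000100708 V = 0.17533264 V.
Difference: -3.26416e-05 V → -32.64 µV.

-32.64 µV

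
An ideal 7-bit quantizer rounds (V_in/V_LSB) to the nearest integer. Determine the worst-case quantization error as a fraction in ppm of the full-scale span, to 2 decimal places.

3906.25 ppm

Rounding → worst-case error = ½ LSB = V_FS/2^8, so 1e+06/256 = 3906.25 ppm of full scale.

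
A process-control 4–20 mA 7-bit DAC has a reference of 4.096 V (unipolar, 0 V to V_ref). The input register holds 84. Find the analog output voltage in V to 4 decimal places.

2.6880 V

LSB = 4.096 V / 2^7 = 32.000 mV.
V_out = 0 + 84 × 0.032 V = 2.688 V.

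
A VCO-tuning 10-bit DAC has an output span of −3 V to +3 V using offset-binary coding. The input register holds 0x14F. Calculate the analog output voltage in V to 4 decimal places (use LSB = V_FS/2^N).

-1.0371 V

LSB = 6 V / 2^10 = 5.859 mV.
Code 0x14F = 335 decimal.
V_out = (−3) + 335 × 0.00585938 V = -1.03711 V.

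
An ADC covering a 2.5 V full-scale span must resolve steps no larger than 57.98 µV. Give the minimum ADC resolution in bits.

16 bits

Number of steps required ≥ 2.5 V / 57.98 µV = 43118.32.
Need 2^N ≥ 43118.32; 2^15 = 32768, 2^16 = 65536.
Minimum N = 16.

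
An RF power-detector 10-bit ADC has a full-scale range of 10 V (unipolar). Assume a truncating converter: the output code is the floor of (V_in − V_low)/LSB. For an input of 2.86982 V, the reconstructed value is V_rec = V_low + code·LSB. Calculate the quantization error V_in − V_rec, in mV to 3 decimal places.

8.492 mV

Step size: 10 V ÷ 2^10 = 9.766 mV.
(V_in − V_low)/LSB = (2.86982 − 0)/0.00976562 = 293.8696 → code 293 (floor).
V_rec = 0 + 293·0.00976562 = 2.8613281 V.
Error = 2.86982 − 2.8613281 = 0.00849187 V = 8.492 mV.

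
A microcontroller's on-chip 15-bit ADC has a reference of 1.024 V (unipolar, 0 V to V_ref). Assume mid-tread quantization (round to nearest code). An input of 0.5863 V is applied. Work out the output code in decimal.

LSB = 1.024 V / 32768 = 31.25 µV.
(0.5863 − 0) / 3.125e-05 = 18761.600 LSBs.
Round → code 18762.

code 18762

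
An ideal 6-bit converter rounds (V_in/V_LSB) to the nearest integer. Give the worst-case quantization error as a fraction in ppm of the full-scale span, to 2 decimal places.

Rounding → worst-case error = ½ LSB = V_FS/2^7, so 1e+06/128 = 7812.5 ppm of full scale.

7812.50 ppm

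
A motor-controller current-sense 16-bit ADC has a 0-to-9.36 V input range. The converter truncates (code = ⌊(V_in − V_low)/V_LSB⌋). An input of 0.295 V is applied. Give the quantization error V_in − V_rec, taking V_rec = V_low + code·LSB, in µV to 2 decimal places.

72.02 µV

One LSB is 9.36 V / 65536 = 142.82 µV.
Scaled input = 2065.5043 LSBs, so code = 2065.
Code 2065 maps back to 0 + 2065×0.000142822 V = 0.29492798 V.
V_in − V_rec = 7.20215e-05 V = 72.02 µV.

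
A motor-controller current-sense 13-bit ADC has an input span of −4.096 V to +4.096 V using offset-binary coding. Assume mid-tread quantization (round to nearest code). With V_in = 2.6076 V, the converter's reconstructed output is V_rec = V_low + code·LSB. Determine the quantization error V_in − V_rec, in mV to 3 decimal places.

Step size: 8.192 V ÷ 2^13 = 1.000 mV.
Scaled input = 6703.6000 LSBs, so code = 6704.
Code 6704 maps back to (−4.096) + 6704×0.001 V = 2.608 V.
Error = 2.6076 − 2.608 = -0.0004 V = -0.400 mV.

-0.400 mV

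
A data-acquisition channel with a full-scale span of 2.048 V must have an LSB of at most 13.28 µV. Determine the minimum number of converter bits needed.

Number of steps required ≥ 2.048 V / 13.28 µV = 154216.87.
Need 2^N ≥ 154216.87; 2^17 = 131072, 2^18 = 262144.
Minimum N = 18.

18 bits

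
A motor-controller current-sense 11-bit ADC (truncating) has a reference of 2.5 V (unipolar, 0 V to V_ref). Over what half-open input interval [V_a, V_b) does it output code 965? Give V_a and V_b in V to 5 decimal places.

LSB = 2.5/2^11 = 1.221 mV.
V_a = V_low + 965·LSB = 1.17798 V; V_b = V_low + 966·LSB = 1.1792 V.

[1.17798 V, 1.17920 V)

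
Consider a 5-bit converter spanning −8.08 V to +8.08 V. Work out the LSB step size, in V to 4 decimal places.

Full-scale span = 16.16 V.
LSB = 16.16 / 2^5 = 16.16 / 32 = 0.505 V = 0.5050 V.

0.5050 V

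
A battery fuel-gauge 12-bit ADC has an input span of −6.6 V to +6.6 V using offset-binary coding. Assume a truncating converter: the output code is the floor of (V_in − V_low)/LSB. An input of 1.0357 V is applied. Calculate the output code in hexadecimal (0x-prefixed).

LSB = 13.2 V / 4096 = 3.223 mV.
Input sits at 2369.381 steps above V_low.
Floor → code 2369.
In hexadecimal (0x-prefixed): 0x941.

code 0x941 (decimal 2369)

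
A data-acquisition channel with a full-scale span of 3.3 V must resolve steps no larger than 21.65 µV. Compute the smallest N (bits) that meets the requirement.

Number of steps required ≥ 3.3 V / 21.65 µV = 152424.94.
Need 2^N ≥ 152424.94; 2^17 = 131072, 2^18 = 262144.
Minimum N = 18.

18 bits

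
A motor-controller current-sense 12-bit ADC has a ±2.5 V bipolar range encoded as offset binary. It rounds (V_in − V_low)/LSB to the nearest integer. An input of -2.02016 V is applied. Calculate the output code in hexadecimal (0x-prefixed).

With 4096 levels over 5 V, one step is 1.221 mV.
(V_in − V_low)/LSB = (-2.02016 − (−2.5)) / 0.0012207 = 393.085.
So the output code is 393.
In hexadecimal (0x-prefixed): 0x189.

code 0x189 (decimal 393)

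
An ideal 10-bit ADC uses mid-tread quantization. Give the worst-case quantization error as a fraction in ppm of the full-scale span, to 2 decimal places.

Rounding → worst-case error = ½ LSB = V_FS/2^11, so 1e+06/2048 = 488.281 ppm of full scale.

488.28 ppm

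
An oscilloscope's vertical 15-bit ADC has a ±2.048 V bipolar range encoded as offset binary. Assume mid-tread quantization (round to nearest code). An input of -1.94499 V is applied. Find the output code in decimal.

With 32768 levels over 4.096 V, one step is 125.00 µV.
Input sits at 824.080 steps above V_low.
Round → code 824.

code 824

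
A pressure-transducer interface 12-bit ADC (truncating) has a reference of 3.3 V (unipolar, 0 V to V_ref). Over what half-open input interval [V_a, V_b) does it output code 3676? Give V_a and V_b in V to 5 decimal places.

[2.96162 V, 2.96243 V)

LSB = 3.3/2^12 = 0.806 mV.
V_a = V_low + 3676·LSB = 2.96162 V; V_b = V_low + 3677·LSB = 2.96243 V.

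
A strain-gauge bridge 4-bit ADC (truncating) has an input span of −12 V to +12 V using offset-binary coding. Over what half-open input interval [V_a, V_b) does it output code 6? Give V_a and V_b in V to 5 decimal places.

LSB = 24/2^4 = 1.5000 V.
V_a = V_low + 6·LSB = -3 V; V_b = V_low + 7·LSB = -1.5 V.

[-3.00000 V, -1.50000 V)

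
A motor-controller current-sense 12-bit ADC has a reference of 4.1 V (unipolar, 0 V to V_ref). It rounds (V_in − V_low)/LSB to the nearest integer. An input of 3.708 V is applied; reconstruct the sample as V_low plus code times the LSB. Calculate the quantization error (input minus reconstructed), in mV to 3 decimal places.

Step size: 4.1 V ÷ 2^12 = 1.001 mV.
Scaled input = 3704.3824 LSBs, so code = 3704.
Reconstructed: 3.7076172 V.
Difference: 0.000382813 V → 0.383 mV.

0.383 mV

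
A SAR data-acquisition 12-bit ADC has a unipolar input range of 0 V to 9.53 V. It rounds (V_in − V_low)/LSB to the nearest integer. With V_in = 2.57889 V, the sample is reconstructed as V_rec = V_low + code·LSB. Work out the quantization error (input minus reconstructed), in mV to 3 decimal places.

0.951 mV

Step size: 9.53 V ÷ 2^12 = 2.327 mV.
(2.57889 − 0)/0.00232666 = 1108.4085; round gives code 1108.
Reconstructed: 2.5779395 V.
V_in − V_rec = 0.000950547 V = 0.951 mV.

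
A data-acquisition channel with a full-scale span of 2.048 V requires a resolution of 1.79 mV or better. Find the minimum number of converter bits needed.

Number of steps required ≥ 2.048 V / 1.79 mV = 1144.13.
Need 2^N ≥ 1144.13; 2^10 = 1024, 2^11 = 2048.
Minimum N = 11.

11 bits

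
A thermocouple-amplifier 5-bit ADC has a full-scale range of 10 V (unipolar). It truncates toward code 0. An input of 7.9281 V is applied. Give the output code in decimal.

code 25

LSB = 10 V / 32 = 312.500 mV.
(7.9281 − 0) / 0.3125 = 25.370 LSBs.
Floor → code 25.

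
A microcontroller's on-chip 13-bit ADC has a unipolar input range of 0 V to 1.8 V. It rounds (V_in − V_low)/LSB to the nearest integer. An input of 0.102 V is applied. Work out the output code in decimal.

Full-scale span = 1.8 V; LSB = 1.8/2^13 = 219.73 µV.
Input sits at 464.213 steps above V_low.
So the output code is 464.

code 464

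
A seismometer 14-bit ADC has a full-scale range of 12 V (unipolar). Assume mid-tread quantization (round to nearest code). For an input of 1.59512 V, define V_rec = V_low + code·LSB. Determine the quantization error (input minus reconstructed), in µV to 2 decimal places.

One LSB is 12 V / 16384 = 0.732 mV.
(V_in − V_low)/LSB = (1.59512 − 0)/0.000732422 = 2177.8705 → code 2178 (round).
V_rec = 0 + 2178·0.000732422 = 1.5952148 V.
Difference: -9.48437e-05 V → -94.84 µV.

-94.84 µV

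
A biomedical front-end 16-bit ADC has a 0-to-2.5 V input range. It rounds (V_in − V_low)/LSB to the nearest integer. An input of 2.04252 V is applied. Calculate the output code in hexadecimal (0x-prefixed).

LSB = 2.5 V / 65536 = 38.15 µV.
(2.04252 − 0) / 3.8147e-05 = 53543.436 LSBs.
round(53543.436) = 53543.
In hexadecimal (0x-prefixed): 0xD127.

code 0xD127 (decimal 53543)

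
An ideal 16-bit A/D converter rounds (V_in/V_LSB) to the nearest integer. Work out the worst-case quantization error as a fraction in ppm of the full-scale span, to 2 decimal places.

Rounding → worst-case error = ½ LSB = V_FS/2^17, so 1e+06/131072 = 7.62939 ppm of full scale.

7.63 ppm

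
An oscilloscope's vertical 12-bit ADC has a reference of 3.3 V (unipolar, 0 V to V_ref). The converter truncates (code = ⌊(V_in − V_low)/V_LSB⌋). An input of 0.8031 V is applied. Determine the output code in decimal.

code 996

With 4096 levels over 3.3 V, one step is 0.806 mV.
(V_in − V_low)/LSB = (0.8031 − 0) / 0.000805664 = 996.817.
Floor → code 996.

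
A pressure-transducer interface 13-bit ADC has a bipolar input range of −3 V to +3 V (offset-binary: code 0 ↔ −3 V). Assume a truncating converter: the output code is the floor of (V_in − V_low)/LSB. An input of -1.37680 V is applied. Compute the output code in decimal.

code 2216

With 8192 levels over 6 V, one step is 0.732 mV.
(V_in − V_low)/LSB = (-1.37680 − (−3)) / 0.000732422 = 2216.209.
So the output code is 2216.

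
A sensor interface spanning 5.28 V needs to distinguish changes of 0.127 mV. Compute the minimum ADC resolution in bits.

16 bits

Number of steps required ≥ 5.28 V / 0.127 mV = 41574.80.
Need 2^N ≥ 41574.80; 2^15 = 32768, 2^16 = 65536.
Minimum N = 16.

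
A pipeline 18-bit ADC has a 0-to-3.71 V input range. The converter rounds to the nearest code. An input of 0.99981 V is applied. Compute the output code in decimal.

Full-scale span = 3.71 V; LSB = 3.71/2^18 = 14.15 µV.
Input sits at 70645.335 steps above V_low.
So the output code is 70645.

code 70645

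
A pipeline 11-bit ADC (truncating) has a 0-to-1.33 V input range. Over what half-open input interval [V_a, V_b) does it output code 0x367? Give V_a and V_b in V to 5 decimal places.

LSB = 1.33/2^11 = 0.649 mV.
Code 0x367 = 871 decimal.
V_a = V_low + 871·LSB = 0.56564 V; V_b = V_low + 872·LSB = 0.566289 V.

[0.56564 V, 0.56629 V)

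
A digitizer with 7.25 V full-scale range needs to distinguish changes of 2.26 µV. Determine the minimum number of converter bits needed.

Number of steps required ≥ 7.25 V / 2.26 µV = 3207964.60.
Need 2^N ≥ 3207964.60; 2^21 = 2097152, 2^22 = 4194304.
Minimum N = 22.

22 bits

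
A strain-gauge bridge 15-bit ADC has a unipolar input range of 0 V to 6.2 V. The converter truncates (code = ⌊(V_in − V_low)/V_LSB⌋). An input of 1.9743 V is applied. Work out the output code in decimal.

LSB = 6.2 V / 32768 = 189.21 µV.
(V_in − V_low)/LSB = (1.9743 − 0) / 0.000189209 = 10434.494.
Floor → code 10434.

code 10434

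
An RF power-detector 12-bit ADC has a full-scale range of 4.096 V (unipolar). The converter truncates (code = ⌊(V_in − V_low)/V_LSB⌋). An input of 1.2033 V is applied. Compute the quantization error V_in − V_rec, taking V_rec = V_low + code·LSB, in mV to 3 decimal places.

0.300 mV

LSB = 4.096/2^12 = 1.000 mV.
(1.2033 − 0)/0.001 = 1203.3000; ⌊·⌋ gives code 1203.
V_rec = 0 + 1203·0.001 = 1.203 V.
Error = 1.2033 − 1.203 = 0.0003 V = 0.300 mV.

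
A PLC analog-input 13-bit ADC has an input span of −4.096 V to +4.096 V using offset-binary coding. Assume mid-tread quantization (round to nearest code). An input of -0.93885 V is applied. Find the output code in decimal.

Full-scale span = 8.192 V; LSB = 8.192/2^13 = 1.000 mV.
(-0.93885 − (−4.096)) / 0.001 = 3157.150 LSBs.
So the output code is 3157.

code 3157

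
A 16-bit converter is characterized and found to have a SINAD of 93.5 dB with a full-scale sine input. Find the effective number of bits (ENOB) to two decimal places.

ENOB = (SINAD − 1.76) / 6.02 = (93.5 − 1.76)/6.02 = 15.239.

15.24 bits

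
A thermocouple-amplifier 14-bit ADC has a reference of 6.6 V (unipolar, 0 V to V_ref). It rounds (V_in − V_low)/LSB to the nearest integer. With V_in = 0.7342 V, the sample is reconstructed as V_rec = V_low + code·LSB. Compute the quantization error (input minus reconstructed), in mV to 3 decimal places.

One LSB is 6.6 V / 16384 = 402.83 µV.
(V_in − V_low)/LSB = (0.7342 − 0)/0.000402832 = 1822.5959 → code 1823 (round).
V_rec = 0 + 1823·0.000402832 = 0.73436279 V.
Difference: -0.000162793 V → -0.163 mV.

-0.163 mV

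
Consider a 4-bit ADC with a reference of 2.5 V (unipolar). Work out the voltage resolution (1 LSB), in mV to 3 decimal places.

156.250 mV

Full-scale span = 2.5 V.
LSB = 2.5 / 2^4 = 2.5 / 16 = 0.15625 V = 156.250 mV.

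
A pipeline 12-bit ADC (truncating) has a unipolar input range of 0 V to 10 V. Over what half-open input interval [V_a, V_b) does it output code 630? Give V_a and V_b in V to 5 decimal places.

[1.53809 V, 1.54053 V)

LSB = 10/2^12 = 2.441 mV.
V_a = V_low + 630·LSB = 1.53809 V; V_b = V_low + 631·LSB = 1.54053 V.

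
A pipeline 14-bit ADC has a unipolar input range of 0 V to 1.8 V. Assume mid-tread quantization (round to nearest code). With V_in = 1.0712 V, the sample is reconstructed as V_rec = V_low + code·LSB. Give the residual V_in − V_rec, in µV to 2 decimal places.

One LSB is 1.8 V / 16384 = 109.86 µV.
(1.0712 − 0)/0.000109863 = 9750.3004; round gives code 9750.
Reconstructed: 1.071167 V.
Difference: 3.30078e-05 V → 33.01 µV.

33.01 µV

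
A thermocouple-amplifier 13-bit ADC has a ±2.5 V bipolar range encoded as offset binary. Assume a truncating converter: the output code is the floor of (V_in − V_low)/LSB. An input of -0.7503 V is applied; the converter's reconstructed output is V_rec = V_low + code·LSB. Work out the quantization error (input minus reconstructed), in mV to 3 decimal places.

0.432 mV

Step size: 5 V ÷ 2^13 = 0.610 mV.
Scaled input = 2866.7085 LSBs, so code = 2866.
Code 2866 maps back to (−2.5) + 2866×0.000610352 V = -0.75073242 V.
V_in − V_rec = 0.000432422 V = 0.432 mV.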